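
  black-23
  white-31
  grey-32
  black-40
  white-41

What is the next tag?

Shade — repeats black → white → grey: black, white, grey, black, white → grey.
Second component — alternating steps +8, +1, +8, +1, …: 23, 31, 32, 40, 41 → 49.
Combining the parts gives grey-49.

grey-49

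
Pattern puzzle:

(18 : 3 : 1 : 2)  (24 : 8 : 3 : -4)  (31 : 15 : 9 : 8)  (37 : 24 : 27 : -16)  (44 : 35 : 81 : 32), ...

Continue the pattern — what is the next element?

First part — alternating steps +6, +7, +6, +7, …: 18, 24, 31, 37, 44 → 50.
Second part goes 3, 8, 15, 24, 35 → 48 (differences are 5, 7, 9, … (increasing by 2 each time)).
Third part: ×3 each step, so 1, 3, 9, 27, 81 → 243.
Fourth part — ×(-2) each step: 2, -4, 8, -16, 32 → -64.
So the next element is (50 : 48 : 243 : -64).

(50 : 48 : 243 : -64)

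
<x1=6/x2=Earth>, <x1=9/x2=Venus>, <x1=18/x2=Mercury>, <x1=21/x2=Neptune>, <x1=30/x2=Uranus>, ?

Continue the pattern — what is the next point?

X1 goes 6, 9, 18, 21, 30 → 33 (alternating steps +3, +9, +3, +9, …).
X2: runs backward through the planets Mercury→Neptune; Earth, Venus, Mercury, Neptune, Uranus → Saturn.
So the next point is <x1=33/x2=Saturn>.

<x1=33/x2=Saturn>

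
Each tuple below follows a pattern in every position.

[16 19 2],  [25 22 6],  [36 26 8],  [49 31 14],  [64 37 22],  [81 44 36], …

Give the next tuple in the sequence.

[100 52 58]

First value goes 16, 25, 36, 49, 64, 81 → 100 (perfect squares: 4², 5², 6², …).
Second value goes 19, 22, 26, 31, 37, 44 → 52 (differences are 3, 4, 5, … (increasing by 1 each time)).
For the third value, each term is the sum of the two before it: 2, 6, 8, 14, 22, 36 → 58.
Putting it together: [100 52 58].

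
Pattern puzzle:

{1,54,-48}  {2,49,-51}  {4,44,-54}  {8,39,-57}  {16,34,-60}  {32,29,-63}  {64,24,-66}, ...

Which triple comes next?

For the first slot, ×2 each step: 1, 2, 4, 8, 16, 32, 64 → 128.
Second slot: −5 each step, so 54, 49, 44, 39, 34, 29, 24 → 19.
Third slot: −3 each step; -48, -51, -54, -57, -60, -63, -66 → -69.
Combining the parts gives {128,19,-69}.

{128,19,-69}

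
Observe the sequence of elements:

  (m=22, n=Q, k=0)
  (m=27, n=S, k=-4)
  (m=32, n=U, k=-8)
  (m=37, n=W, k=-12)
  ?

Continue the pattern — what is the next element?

(m=42, n=Y, k=-16)

M: +5 each step, so 22, 27, 32, 37 → 42.
For the n, letters move forward 2 places in the alphabet: Q, S, U, W → Y.
K goes 0, -4, -8, -12 → -16 (−4 each step).
Combining the parts gives (m=42, n=Y, k=-16).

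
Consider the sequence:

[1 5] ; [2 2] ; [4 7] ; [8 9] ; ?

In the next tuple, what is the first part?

16

First part: ×2 each step, so 1, 2, 4, 8 → 16.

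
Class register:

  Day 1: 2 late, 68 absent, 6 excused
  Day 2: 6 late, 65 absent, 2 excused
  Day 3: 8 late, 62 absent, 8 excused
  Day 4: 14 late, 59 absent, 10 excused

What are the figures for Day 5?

22 late, 56 absent, 18 excused

For the late, each term is the sum of the two before it: 2, 6, 8, 14 → 22.
Absent goes 68, 65, 62, 59 → 56 (−3 each step).
Excused — each term is the sum of the two before it: 6, 2, 8, 10 → 18.
So the next record is 22 late, 56 absent, 18 excused.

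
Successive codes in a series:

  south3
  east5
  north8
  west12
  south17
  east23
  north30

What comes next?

west38

For the direction, repeats south → east → north → west: south, east, north, west, south, east, north → west.
Second component: differences are 2, 3, 4, … (increasing by 1 each time); 3, 5, 8, 12, 17, 23, 30 → 38.
Combining the parts gives west38.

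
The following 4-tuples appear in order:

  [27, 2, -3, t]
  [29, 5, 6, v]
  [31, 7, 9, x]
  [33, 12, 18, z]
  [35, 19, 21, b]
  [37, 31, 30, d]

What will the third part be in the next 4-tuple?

33

Third part: alternating steps +9, +3, +9, +3, …; -3, 6, 9, 18, 21, 30 → 33.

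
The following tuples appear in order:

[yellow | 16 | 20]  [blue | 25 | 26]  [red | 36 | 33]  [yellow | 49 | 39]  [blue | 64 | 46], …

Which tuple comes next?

Colour — repeats yellow → blue → red: yellow, blue, red, yellow, blue → red.
Second value — perfect squares: 4², 5², 6², …: 16, 25, 36, 49, 64 → 81.
Third value: alternating steps +6, +7, +6, +7, …; 20, 26, 33, 39, 46 → 52.
Putting it together: [red | 81 | 52].

[red | 81 | 52]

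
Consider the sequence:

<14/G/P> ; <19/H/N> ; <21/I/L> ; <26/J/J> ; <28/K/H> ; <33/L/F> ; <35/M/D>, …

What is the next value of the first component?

40

First component: 14, 19, 21, 26, 28, 33, 35 → 40 (alternating steps +5, +2, +5, +2, …).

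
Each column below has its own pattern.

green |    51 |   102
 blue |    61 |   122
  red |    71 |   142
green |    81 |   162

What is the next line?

blue  91  182

Colour: repeats green → blue → red, so green, blue, red, green → blue.
Second component — +10 each step: 51, 61, 71, 81 → 91.
Third component goes 102, 122, 142, 162 → 182 (always 2 × the second component).
Putting it together: blue  91  182.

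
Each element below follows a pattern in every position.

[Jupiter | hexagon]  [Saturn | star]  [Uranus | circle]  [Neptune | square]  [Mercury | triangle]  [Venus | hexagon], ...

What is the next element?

[Earth | star]

Planet — runs through the planets Mercury→Neptune: Jupiter, Saturn, Uranus, Neptune, Mercury, Venus → Earth.
Shape: repeats hexagon → star → circle → square → triangle, so hexagon, star, circle, square, triangle, hexagon → star.
So the next element is [Earth | star].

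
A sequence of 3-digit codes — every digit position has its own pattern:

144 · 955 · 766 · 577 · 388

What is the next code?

First digit goes 1, 9, 7, 5, 3 → 1 (−2 each step, mod 10).
Second digit: +1 each step, mod 10, so 4, 5, 6, 7, 8 → 9.
Third digit: 4, 5, 6, 7, 8 → 9 (+1 each step, mod 10).
Putting it together: 199.

199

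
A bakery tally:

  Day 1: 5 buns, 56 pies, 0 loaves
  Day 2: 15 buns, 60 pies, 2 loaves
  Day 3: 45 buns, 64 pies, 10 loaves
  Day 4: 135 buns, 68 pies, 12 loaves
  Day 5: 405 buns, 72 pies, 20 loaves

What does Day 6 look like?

For the buns, ×3 each step: 5, 15, 45, 135, 405 → 1215.
Pies — +4 each step: 56, 60, 64, 68, 72 → 76.
Loaves: alternating steps +2, +8, +2, +8, …, so 0, 2, 10, 12, 20 → 22.
Combining the parts gives 1215 buns, 76 pies, 22 loaves.

1215 buns, 76 pies, 22 loaves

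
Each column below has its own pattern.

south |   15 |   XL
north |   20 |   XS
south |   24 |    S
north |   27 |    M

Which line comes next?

Direction: alternates south ↔ north; south, north, south, north → south.
Second component: differences are 5, 4, 3, … (decreasing by 1 each time), so 15, 20, 24, 27 → 29.
Size: runs through clothing sizes XS→XL; XL, XS, S, M → L.
Combining the parts gives south  29  L.

south  29  L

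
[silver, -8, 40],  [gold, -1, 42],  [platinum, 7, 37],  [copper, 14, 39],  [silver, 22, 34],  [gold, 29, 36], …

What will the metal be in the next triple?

Metal — repeats silver → gold → platinum → copper: silver, gold, platinum, copper, silver, gold → platinum.

platinum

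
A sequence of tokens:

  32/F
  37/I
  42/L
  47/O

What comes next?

First component: +5 each step; 32, 37, 42, 47 → 52.
For the letter, letters move forward 3 places in the alphabet: F, I, L, O → R.
So the next token is 52/R.

52/R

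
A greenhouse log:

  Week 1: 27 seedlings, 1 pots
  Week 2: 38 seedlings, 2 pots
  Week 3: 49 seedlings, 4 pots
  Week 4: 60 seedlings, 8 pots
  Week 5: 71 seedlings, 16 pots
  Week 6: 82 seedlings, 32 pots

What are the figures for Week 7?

Seedlings: +11 each step; 27, 38, 49, 60, 71, 82 → 93.
Pots: 1, 2, 4, 8, 16, 32 → 64 (×2 each step).
Putting it together: 93 seedlings, 64 pots.

93 seedlings, 64 pots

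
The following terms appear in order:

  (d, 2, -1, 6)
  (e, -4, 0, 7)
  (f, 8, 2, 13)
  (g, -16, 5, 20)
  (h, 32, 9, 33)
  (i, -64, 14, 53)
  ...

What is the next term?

(j, 128, 20, 86)

Letter goes d, e, f, g, h, i → j (letters move forward 1 place in the alphabet).
For the second component, ×(-2) each step: 2, -4, 8, -16, 32, -64 → 128.
Third component: differences are 1, 2, 3, … (increasing by 1 each time); -1, 0, 2, 5, 9, 14 → 20.
Fourth component — each term is the sum of the two before it: 6, 7, 13, 20, 33, 53 → 86.
Combining the parts gives (j, 128, 20, 86).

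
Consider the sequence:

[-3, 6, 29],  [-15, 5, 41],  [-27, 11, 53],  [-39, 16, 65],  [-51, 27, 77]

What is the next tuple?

First slot: −12 each step, so -3, -15, -27, -39, -51 → -63.
For the second slot, each term is the sum of the two before it: 6, 5, 11, 16, 27 → 43.
Third slot — together with the first slot always sums to 26: 29, 41, 53, 65, 77 → 89.
So the next tuple is [-63, 43, 89].

[-63, 43, 89]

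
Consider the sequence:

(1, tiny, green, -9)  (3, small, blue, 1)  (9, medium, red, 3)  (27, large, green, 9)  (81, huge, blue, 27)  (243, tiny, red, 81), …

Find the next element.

(729, small, green, 243)

First slot — ×3 each step: 1, 3, 9, 27, 81, 243 → 729.
For the size, repeats tiny → small → medium → large → huge: tiny, small, medium, large, huge, tiny → small.
Colour: green, blue, red, green, blue, red → green (repeats green → blue → red).
For the fourth slot, always the previous value of the first slot: -9, 1, 3, 9, 27, 81 → 243.
So the next element is (729, small, green, 243).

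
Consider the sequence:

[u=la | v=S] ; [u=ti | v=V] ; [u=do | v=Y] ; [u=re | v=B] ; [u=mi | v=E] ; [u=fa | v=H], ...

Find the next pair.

[u=sol | v=K]

U: la, ti, do, re, mi, fa → sol (runs through the solfège scale do→ti).
For the v, letters move forward 3 places in the alphabet, wrapping Z→A: S, V, Y, B, E, H → K.
So the next pair is [u=sol | v=K].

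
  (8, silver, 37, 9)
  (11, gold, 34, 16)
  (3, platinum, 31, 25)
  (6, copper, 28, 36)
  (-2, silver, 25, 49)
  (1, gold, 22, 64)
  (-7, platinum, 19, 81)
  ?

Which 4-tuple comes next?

First slot goes 8, 11, 3, 6, -2, 1, -7 → -4 (alternating steps +3, −8, +3, −8, …).
Metal: silver, gold, platinum, copper, silver, gold, platinum → copper (repeats silver → gold → platinum → copper).
Third slot: −3 each step, so 37, 34, 31, 28, 25, 22, 19 → 16.
Fourth slot — perfect squares: 3², 4², 5², …: 9, 16, 25, 36, 49, 64, 81 → 100.
Putting it together: (-4, copper, 16, 100).

(-4, copper, 16, 100)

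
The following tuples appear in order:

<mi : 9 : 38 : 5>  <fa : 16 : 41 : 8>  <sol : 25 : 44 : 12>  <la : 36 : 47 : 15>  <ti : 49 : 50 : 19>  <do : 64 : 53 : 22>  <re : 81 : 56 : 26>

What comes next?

<mi : 100 : 59 : 29>

Note: mi, fa, sol, la, ti, do, re → mi (runs through the solfège scale do→ti).
Second part goes 9, 16, 25, 36, 49, 64, 81 → 100 (perfect squares: 3², 4², 5², …).
Third part goes 38, 41, 44, 47, 50, 53, 56 → 59 (+3 each step).
Fourth part: alternating steps +3, +4, +3, +4, …; 5, 8, 12, 15, 19, 22, 26 → 29.
So the next tuple is <mi : 100 : 59 : 29>.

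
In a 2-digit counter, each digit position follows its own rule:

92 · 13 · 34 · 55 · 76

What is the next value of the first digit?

9

First digit: 9, 1, 3, 5, 7 → 9 (+2 each step, mod 10).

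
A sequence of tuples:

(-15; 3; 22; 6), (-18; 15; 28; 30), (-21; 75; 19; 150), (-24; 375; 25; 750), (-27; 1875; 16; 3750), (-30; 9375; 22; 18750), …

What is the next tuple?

First value — −3 each step: -15, -18, -21, -24, -27, -30 → -33.
Second value: ×5 each step; 3, 15, 75, 375, 1875, 9375 → 46875.
Third value: 22, 28, 19, 25, 16, 22 → 13 (alternating steps +6, −9, +6, −9, …).
For the fourth value, always 2 × the second value: 6, 30, 150, 750, 3750, 18750 → 93750.
Combining the parts gives (-33; 46875; 13; 93750).

(-33; 46875; 13; 93750)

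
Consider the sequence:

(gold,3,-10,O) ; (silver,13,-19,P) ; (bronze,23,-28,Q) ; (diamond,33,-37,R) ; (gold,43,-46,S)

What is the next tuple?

Rank: repeats gold → silver → bronze → diamond, so gold, silver, bronze, diamond, gold → silver.
Second part: 3, 13, 23, 33, 43 → 53 (+10 each step).
Third part: −9 each step; -10, -19, -28, -37, -46 → -55.
Letter: O, P, Q, R, S → T (letters move forward 1 place in the alphabet).
Putting it together: (silver,53,-55,T).

(silver,53,-55,T)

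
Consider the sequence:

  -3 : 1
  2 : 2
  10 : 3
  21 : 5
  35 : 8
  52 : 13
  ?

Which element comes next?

First value — differences are 5, 8, 11, … (increasing by 3 each time): -3, 2, 10, 21, 35, 52 → 72.
Second value — each term is the sum of the two before it: 1, 2, 3, 5, 8, 13 → 21.
So the next element is 72 : 21.

72 : 21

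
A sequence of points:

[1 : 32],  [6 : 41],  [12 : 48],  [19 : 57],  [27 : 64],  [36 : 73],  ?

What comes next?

First part: 1, 6, 12, 19, 27, 36 → 46 (differences are 5, 6, 7, … (increasing by 1 each time)).
Second part — alternating steps +9, +7, +9, +7, …: 32, 41, 48, 57, 64, 73 → 80.
Putting it together: [46 : 80].

[46 : 80]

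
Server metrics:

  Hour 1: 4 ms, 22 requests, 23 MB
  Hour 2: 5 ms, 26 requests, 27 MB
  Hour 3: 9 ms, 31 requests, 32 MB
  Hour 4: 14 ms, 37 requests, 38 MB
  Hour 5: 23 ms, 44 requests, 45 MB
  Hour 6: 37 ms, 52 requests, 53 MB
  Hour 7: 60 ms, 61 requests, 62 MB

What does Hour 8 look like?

97 ms, 71 requests, 72 MB

Ms: each term is the sum of the two before it, so 4, 5, 9, 14, 23, 37, 60 → 97.
Requests: 22, 26, 31, 37, 44, 52, 61 → 71 (differences are 4, 5, 6, … (increasing by 1 each time)).
For the MB, always 1 more than the requests: 23, 27, 32, 38, 45, 53, 62 → 72.
Combining the parts gives 97 ms, 71 requests, 72 MB.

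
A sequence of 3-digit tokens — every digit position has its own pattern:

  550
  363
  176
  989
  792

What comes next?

505

First digit: −2 each step, mod 10; 5, 3, 1, 9, 7 → 5.
Second digit: +1 each step, mod 10; 5, 6, 7, 8, 9 → 0.
Third digit goes 0, 3, 6, 9, 2 → 5 (+3 each step, mod 10).
Combining the parts gives 505.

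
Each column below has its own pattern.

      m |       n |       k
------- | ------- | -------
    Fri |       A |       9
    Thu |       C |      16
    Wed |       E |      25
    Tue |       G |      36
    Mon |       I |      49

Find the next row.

Column m: runs backward through the weekdays Mon→Sun, so Fri, Thu, Wed, Tue, Mon → Sun.
Column n — letters move forward 2 places in the alphabet: A, C, E, G, I → K.
Column k: perfect squares: 3², 4², 5², …; 9, 16, 25, 36, 49 → 64.
Combining the parts gives Sun  K  64.

Sun  K  64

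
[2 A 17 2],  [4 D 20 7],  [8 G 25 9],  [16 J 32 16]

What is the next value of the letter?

First coordinate goes 2, 4, 8, 16 → 32 (×2 each step).
Letter: A, D, G, J → M (letters move forward 3 places in the alphabet).
Third coordinate: differences are 3, 5, 7, … (increasing by 2 each time), so 17, 20, 25, 32 → 41.
Fourth coordinate: each term is the sum of the two before it, so 2, 7, 9, 16 → 25.

M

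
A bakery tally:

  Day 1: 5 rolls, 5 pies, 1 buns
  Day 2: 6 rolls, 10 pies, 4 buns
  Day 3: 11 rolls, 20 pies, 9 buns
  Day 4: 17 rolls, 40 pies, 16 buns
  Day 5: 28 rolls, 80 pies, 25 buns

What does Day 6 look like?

For the rolls, each term is the sum of the two before it: 5, 6, 11, 17, 28 → 45.
For the pies, ×2 each step: 5, 10, 20, 40, 80 → 160.
For the buns, perfect squares: 1², 2², 3², …: 1, 4, 9, 16, 25 → 36.
So the next line is 45 rolls, 160 pies, 36 buns.

45 rolls, 160 pies, 36 buns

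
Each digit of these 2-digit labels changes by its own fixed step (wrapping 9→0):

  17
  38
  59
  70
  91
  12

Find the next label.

First digit goes 1, 3, 5, 7, 9, 1 → 3 (+2 each step, mod 10).
Second digit goes 7, 8, 9, 0, 1, 2 → 3 (+1 each step, mod 10).
Putting it together: 33.

33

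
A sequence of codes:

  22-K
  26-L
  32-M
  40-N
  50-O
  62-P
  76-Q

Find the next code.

First component — differences are 4, 6, 8, … (increasing by 2 each time): 22, 26, 32, 40, 50, 62, 76 → 92.
For the letter, letters move forward 1 place in the alphabet: K, L, M, N, O, P, Q → R.
Putting it together: 92-R.

92-R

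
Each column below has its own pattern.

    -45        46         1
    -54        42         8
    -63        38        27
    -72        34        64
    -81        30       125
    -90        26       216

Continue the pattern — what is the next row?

-99  22  343

First component: −9 each step, so -45, -54, -63, -72, -81, -90 → -99.
Second component: 46, 42, 38, 34, 30, 26 → 22 (−4 each step).
Third component: 1, 8, 27, 64, 125, 216 → 343 (perfect cubes: 1³, 2³, 3³, …).
Putting it together: -99  22  343.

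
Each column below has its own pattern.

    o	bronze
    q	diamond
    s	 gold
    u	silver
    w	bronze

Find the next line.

y  diamond

Letter: letters move forward 2 places in the alphabet; o, q, s, u, w → y.
Rank goes bronze, diamond, gold, silver, bronze → diamond (repeats bronze → diamond → gold → silver).
So the next line is y  diamond.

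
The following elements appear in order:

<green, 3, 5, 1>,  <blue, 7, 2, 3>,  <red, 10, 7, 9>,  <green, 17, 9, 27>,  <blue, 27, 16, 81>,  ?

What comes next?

<red, 44, 25, 243>

Colour: repeats green → blue → red; green, blue, red, green, blue → red.
Second value goes 3, 7, 10, 17, 27 → 44 (each term is the sum of the two before it).
Third value: 5, 2, 7, 9, 16 → 25 (each term is the sum of the two before it).
For the fourth value, ×3 each step: 1, 3, 9, 27, 81 → 243.
Putting it together: <red, 44, 25, 243>.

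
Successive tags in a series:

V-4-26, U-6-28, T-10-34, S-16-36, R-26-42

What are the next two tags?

Letter — letters move back 1 place in the alphabet: V, U, T, S, R → Q → P.
For the second component, each term is the sum of the two before it: 4, 6, 10, 16, 26 → 42 → 68.
Third component: alternating steps +2, +6, +2, +6, …, so 26, 28, 34, 36, 42 → 44 → 50.
Putting the parts together: Q-42-44 and then P-68-50.

Q-42-44, P-68-50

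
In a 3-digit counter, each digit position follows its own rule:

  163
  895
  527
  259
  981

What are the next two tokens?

First digit: −3 each step, mod 10; 1, 8, 5, 2, 9 → 6 → 3.
Second digit: 6, 9, 2, 5, 8 → 1 → 4 (+3 each step, mod 10).
For the third digit, +2 each step, mod 10: 3, 5, 7, 9, 1 → 3 → 5.
So the next two tokens are 613 and 345.

613, 345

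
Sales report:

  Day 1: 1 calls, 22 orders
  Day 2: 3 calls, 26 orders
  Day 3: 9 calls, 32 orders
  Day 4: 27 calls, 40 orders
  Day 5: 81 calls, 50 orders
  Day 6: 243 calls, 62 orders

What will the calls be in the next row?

Calls: ×3 each step; 1, 3, 9, 27, 81, 243 → 729.

729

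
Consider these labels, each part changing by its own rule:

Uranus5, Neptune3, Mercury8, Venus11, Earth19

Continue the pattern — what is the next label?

Mars30

Planet: Uranus, Neptune, Mercury, Venus, Earth → Mars (runs through the planets Mercury→Neptune).
Second component goes 5, 3, 8, 11, 19 → 30 (each term is the sum of the two before it).
So the next label is Mars30.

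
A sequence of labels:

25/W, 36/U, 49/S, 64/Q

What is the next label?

81/O

First component: perfect squares: 5², 6², 7², …, so 25, 36, 49, 64 → 81.
Letter: letters move back 2 places in the alphabet, so W, U, S, Q → O.
So the next label is 81/O.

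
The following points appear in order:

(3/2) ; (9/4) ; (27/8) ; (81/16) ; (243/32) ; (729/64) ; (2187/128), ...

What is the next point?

(6561/256)

First slot goes 3, 9, 27, 81, 243, 729, 2187 → 6561 (×3 each step).
Second slot — ×2 each step: 2, 4, 8, 16, 32, 64, 128 → 256.
Combining the parts gives (6561/256).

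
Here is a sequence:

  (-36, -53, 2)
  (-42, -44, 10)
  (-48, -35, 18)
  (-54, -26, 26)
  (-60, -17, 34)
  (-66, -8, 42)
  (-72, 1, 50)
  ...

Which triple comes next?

First entry — −6 each step: -36, -42, -48, -54, -60, -66, -72 → -78.
For the second entry, +9 each step: -53, -44, -35, -26, -17, -8, 1 → 10.
Third entry: +8 each step; 2, 10, 18, 26, 34, 42, 50 → 58.
So the next triple is (-78, 10, 58).

(-78, 10, 58)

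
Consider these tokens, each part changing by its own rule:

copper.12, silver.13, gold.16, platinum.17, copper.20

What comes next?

silver.21

Metal: repeats copper → silver → gold → platinum; copper, silver, gold, platinum, copper → silver.
Second component goes 12, 13, 16, 17, 20 → 21 (alternating steps +1, +3, +1, +3, …).
Combining the parts gives silver.21.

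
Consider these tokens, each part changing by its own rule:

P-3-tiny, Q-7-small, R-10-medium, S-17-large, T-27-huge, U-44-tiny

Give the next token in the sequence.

Letter: letters move forward 1 place in the alphabet; P, Q, R, S, T, U → V.
Second component: each term is the sum of the two before it, so 3, 7, 10, 17, 27, 44 → 71.
Size: repeats tiny → small → medium → large → huge; tiny, small, medium, large, huge, tiny → small.
So the next token is V-71-small.

V-71-small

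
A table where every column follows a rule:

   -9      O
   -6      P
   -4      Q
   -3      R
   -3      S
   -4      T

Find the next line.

First component: differences are 3, 2, 1, … (decreasing by 1 each time), so -9, -6, -4, -3, -3, -4 → -6.
Letter: O, P, Q, R, S, T → U (letters move forward 1 place in the alphabet).
So the next line is -6  U.

-6  U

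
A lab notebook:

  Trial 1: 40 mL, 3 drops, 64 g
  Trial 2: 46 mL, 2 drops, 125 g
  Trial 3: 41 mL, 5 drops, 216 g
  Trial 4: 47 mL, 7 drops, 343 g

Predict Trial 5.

ML: alternating steps +6, −5, +6, −5, …; 40, 46, 41, 47 → 42.
Drops: each term is the sum of the two before it; 3, 2, 5, 7 → 12.
G goes 64, 125, 216, 343 → 512 (perfect cubes: 4³, 5³, 6³, …).
Putting it together: 42 mL, 12 drops, 512 g.

42 mL, 12 drops, 512 g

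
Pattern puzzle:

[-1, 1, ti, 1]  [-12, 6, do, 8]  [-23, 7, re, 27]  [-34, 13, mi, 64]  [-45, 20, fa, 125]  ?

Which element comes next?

For the first coordinate, −11 each step: -1, -12, -23, -34, -45 → -56.
Second coordinate — each term is the sum of the two before it: 1, 6, 7, 13, 20 → 33.
For the note, runs through the solfège scale do→ti: ti, do, re, mi, fa → sol.
For the fourth coordinate, perfect cubes: 1³, 2³, 3³, …: 1, 8, 27, 64, 125 → 216.
So the next element is [-56, 33, sol, 216].

[-56, 33, sol, 216]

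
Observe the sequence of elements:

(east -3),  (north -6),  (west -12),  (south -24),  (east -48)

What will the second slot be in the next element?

For the direction, repeats east → north → west → south: east, north, west, south, east → north.
Second slot: -3, -6, -12, -24, -48 → -96 (×2 each step).

-96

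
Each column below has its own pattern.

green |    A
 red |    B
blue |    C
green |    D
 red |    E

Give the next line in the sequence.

Colour: repeats green → red → blue, so green, red, blue, green, red → blue.
Letter — letters move forward 1 place in the alphabet: A, B, C, D, E → F.
Putting it together: blue  F.

blue  F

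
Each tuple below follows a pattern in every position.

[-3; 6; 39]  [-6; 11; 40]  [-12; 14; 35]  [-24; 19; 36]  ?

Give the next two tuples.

First coordinate goes -3, -6, -12, -24 → -48 → -96 (×2 each step).
Second coordinate — alternating steps +5, +3, +5, +3, …: 6, 11, 14, 19 → 22 → 27.
Third coordinate: alternating steps +1, −5, +1, −5, …; 39, 40, 35, 36 → 31 → 32.
So the next two tuples are [-48; 22; 31] and [-96; 27; 32].

[-48; 22; 31], [-96; 27; 32]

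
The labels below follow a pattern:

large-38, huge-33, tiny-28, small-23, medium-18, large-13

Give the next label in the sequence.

huge-8

Size — repeats large → huge → tiny → small → medium: large, huge, tiny, small, medium, large → huge.
Second component — −5 each step: 38, 33, 28, 23, 18, 13 → 8.
Combining the parts gives huge-8.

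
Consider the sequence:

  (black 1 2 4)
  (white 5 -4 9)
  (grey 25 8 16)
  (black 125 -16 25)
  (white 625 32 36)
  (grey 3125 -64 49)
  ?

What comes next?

Shade: repeats black → white → grey; black, white, grey, black, white, grey → black.
Second value — ×5 each step: 1, 5, 25, 125, 625, 3125 → 15625.
Third value goes 2, -4, 8, -16, 32, -64 → 128 (×(-2) each step).
Fourth value — perfect squares: 2², 3², 4², …: 4, 9, 16, 25, 36, 49 → 64.
So the next 4-tuple is (black 15625 128 64).

(black 15625 128 64)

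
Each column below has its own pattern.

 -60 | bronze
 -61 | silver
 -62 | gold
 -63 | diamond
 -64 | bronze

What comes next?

First component goes -60, -61, -62, -63, -64 → -65 (−1 each step).
Rank: bronze, silver, gold, diamond, bronze → silver (repeats bronze → silver → gold → diamond).
So the next row is -65  silver.

-65  silver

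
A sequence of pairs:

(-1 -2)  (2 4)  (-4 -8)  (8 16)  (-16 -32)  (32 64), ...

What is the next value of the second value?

For the second value, ×(-2) each step: -2, 4, -8, 16, -32, 64 → -128.

-128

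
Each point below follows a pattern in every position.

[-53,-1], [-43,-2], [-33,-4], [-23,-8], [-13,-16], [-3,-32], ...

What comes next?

First value: -53, -43, -33, -23, -13, -3 → 7 (+10 each step).
Second value — ×2 each step: -1, -2, -4, -8, -16, -32 → -64.
Combining the parts gives [7,-64].

[7,-64]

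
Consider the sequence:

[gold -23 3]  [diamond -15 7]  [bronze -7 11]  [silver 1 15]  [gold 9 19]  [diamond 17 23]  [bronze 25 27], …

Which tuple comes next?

Rank: repeats gold → diamond → bronze → silver, so gold, diamond, bronze, silver, gold, diamond, bronze → silver.
Second component — +8 each step: -23, -15, -7, 1, 9, 17, 25 → 33.
Third component: +4 each step; 3, 7, 11, 15, 19, 23, 27 → 31.
So the next tuple is [silver 33 31].

[silver 33 31]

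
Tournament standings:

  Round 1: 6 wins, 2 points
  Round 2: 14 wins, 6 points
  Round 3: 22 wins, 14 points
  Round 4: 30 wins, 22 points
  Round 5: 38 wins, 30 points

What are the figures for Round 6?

Wins: 6, 14, 22, 30, 38 → 46 (+8 each step).
For the points, always the previous value of the wins: 2, 6, 14, 22, 30 → 38.
Putting it together: 46 wins, 38 points.

46 wins, 38 points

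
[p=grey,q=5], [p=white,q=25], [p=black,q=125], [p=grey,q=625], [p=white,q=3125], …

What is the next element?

P goes grey, white, black, grey, white → black (repeats grey → white → black).
Q: 5, 25, 125, 625, 3125 → 15625 (×5 each step).
Combining the parts gives [p=black,q=15625].

[p=black,q=15625]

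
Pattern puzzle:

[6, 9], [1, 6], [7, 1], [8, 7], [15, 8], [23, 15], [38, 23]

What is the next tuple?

First coordinate: each term is the sum of the two before it, so 6, 1, 7, 8, 15, 23, 38 → 61.
Second coordinate: always the previous value of the first coordinate, so 9, 6, 1, 7, 8, 15, 23 → 38.
Putting it together: [61, 38].

[61, 38]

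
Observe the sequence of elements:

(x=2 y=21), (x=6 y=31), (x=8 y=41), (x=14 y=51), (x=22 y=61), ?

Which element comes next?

(x=36 y=71)

For the x, each term is the sum of the two before it: 2, 6, 8, 14, 22 → 36.
Y goes 21, 31, 41, 51, 61 → 71 (+10 each step).
So the next element is (x=36 y=71).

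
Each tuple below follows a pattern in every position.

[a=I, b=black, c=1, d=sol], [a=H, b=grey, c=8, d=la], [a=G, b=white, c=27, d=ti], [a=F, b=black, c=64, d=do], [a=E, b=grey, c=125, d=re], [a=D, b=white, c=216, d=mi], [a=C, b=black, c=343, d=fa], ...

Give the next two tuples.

[a=B, b=grey, c=512, d=sol], [a=A, b=white, c=729, d=la]

A — letters move back 1 place in the alphabet: I, H, G, F, E, D, C → B → A.
B: repeats black → grey → white; black, grey, white, black, grey, white, black → grey → white.
C: 1, 8, 27, 64, 125, 216, 343 → 512 → 729 (perfect cubes: 1³, 2³, 3³, …).
D goes sol, la, ti, do, re, mi, fa → sol → la (runs through the solfège scale do→ti).
Putting the parts together: [a=B, b=grey, c=512, d=sol] and then [a=A, b=white, c=729, d=la].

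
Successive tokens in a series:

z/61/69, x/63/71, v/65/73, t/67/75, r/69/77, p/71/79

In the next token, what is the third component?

81

Third component — +2 each step: 69, 71, 73, 75, 77, 79 → 81.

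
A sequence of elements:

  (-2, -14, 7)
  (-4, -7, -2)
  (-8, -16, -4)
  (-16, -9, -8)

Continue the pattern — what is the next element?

First part: ×2 each step; -2, -4, -8, -16 → -32.
Second part — alternating steps +7, −9, +7, −9, …: -14, -7, -16, -9 → -18.
Third part: always the previous value of the first part, so 7, -2, -4, -8 → -16.
Putting it together: (-32, -18, -16).

(-32, -18, -16)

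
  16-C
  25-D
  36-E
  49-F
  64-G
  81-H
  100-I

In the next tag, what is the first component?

First component — perfect squares: 4², 5², 6², …: 16, 25, 36, 49, 64, 81, 100 → 121.

121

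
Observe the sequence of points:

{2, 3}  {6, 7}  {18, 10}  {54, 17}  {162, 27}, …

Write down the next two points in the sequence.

For the first part, ×3 each step: 2, 6, 18, 54, 162 → 486 → 1458.
Second part: each term is the sum of the two before it; 3, 7, 10, 17, 27 → 44 → 71.
So the next two points are {486, 44} and {1458, 71}.

{486, 44}, {1458, 71}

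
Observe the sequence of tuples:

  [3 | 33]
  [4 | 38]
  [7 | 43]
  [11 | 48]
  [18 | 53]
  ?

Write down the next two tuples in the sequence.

First value: 3, 4, 7, 11, 18 → 29 → 47 (each term is the sum of the two before it).
Second value goes 33, 38, 43, 48, 53 → 58 → 63 (+5 each step).
So the next two tuples are [29 | 58] and [47 | 63].

[29 | 58], [47 | 63]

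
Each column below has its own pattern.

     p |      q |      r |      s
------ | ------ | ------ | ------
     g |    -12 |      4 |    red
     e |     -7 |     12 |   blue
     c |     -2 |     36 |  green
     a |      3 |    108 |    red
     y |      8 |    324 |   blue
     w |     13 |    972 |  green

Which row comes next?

Column p: g, e, c, a, y, w → u (letters move back 2 places in the alphabet, wrapping A→Z).
Column q: +5 each step, so -12, -7, -2, 3, 8, 13 → 18.
For the column r, ×3 each step: 4, 12, 36, 108, 324, 972 → 2916.
For the column s, repeats red → blue → green: red, blue, green, red, blue, green → red.
Putting it together: u  18  2916  red.

u  18  2916  red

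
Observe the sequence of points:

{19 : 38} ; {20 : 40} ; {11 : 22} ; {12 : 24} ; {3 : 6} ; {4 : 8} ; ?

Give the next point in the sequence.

First component goes 19, 20, 11, 12, 3, 4 → -5 (alternating steps +1, −9, +1, −9, …).
Second component: 38, 40, 22, 24, 6, 8 → -10 (always 2 × the first component).
Putting it together: {-5 : -10}.

{-5 : -10}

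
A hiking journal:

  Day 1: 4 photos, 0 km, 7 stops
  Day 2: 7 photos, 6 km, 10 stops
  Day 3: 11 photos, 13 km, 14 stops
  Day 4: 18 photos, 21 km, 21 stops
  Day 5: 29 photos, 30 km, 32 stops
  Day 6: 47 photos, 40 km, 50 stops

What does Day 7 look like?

76 photos, 51 km, 79 stops

Photos goes 4, 7, 11, 18, 29, 47 → 76 (each term is the sum of the two before it).
For the km, differences are 6, 7, 8, … (increasing by 1 each time): 0, 6, 13, 21, 30, 40 → 51.
Stops: always 3 more than the photos; 7, 10, 14, 21, 32, 50 → 79.
So the next line is 76 photos, 51 km, 79 stops.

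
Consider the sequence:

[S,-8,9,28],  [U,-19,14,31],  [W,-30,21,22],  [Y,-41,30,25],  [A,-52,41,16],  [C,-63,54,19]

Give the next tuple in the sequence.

[E,-74,69,10]

Letter: S, U, W, Y, A, C → E (letters move forward 2 places in the alphabet, wrapping Z→A).
Second part: −11 each step, so -8, -19, -30, -41, -52, -63 → -74.
Third part goes 9, 14, 21, 30, 41, 54 → 69 (differences are 5, 7, 9, … (increasing by 2 each time)).
Fourth part — alternating steps +3, −9, +3, −9, …: 28, 31, 22, 25, 16, 19 → 10.
So the next tuple is [E,-74,69,10].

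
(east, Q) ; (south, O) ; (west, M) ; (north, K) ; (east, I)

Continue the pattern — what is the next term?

(south, G)

For the direction, repeats east → south → west → north: east, south, west, north, east → south.
Letter: letters move back 2 places in the alphabet; Q, O, M, K, I → G.
So the next term is (south, G).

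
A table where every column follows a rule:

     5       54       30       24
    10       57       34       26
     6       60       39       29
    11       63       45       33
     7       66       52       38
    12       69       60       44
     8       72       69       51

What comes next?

First component — alternating steps +5, −4, +5, −4, …: 5, 10, 6, 11, 7, 12, 8 → 13.
Second component goes 54, 57, 60, 63, 66, 69, 72 → 75 (+3 each step).
For the third component, differences are 4, 5, 6, … (increasing by 1 each time): 30, 34, 39, 45, 52, 60, 69 → 79.
For the fourth component, differences are 2, 3, 4, … (increasing by 1 each time): 24, 26, 29, 33, 38, 44, 51 → 59.
So the next row is 13  75  79  59.

13  75  79  59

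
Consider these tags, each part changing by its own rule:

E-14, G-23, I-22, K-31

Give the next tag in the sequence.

M-30

Letter — letters move forward 2 places in the alphabet: E, G, I, K → M.
For the second component, alternating steps +9, −1, +9, −1, …: 14, 23, 22, 31 → 30.
Putting it together: M-30.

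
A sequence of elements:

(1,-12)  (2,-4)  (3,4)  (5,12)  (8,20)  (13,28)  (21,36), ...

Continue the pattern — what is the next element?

First entry — each term is the sum of the two before it: 1, 2, 3, 5, 8, 13, 21 → 34.
Second entry: +8 each step; -12, -4, 4, 12, 20, 28, 36 → 44.
So the next element is (34,44).

(34,44)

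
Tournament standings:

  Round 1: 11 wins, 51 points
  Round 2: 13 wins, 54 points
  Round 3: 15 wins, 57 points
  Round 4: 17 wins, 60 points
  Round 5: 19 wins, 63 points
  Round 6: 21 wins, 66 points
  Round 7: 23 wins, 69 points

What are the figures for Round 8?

25 wins, 72 points

Wins — +2 each step: 11, 13, 15, 17, 19, 21, 23 → 25.
Points: +3 each step, so 51, 54, 57, 60, 63, 66, 69 → 72.
Putting it together: 25 wins, 72 points.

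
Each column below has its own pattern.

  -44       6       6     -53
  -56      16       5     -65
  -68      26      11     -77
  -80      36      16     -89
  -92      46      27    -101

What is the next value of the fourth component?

First component: −12 each step, so -44, -56, -68, -80, -92 → -104.
Second component: 6, 16, 26, 36, 46 → 56 (+10 each step).
For the third component, each term is the sum of the two before it: 6, 5, 11, 16, 27 → 43.
Fourth component: -53, -65, -77, -89, -101 → -113 (always 9 less than the first component).

-113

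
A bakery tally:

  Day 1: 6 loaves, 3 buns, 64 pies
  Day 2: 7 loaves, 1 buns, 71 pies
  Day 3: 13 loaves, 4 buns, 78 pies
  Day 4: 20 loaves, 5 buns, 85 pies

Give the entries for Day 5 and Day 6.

Loaves — each term is the sum of the two before it: 6, 7, 13, 20 → 33 → 53.
Buns goes 3, 1, 4, 5 → 9 → 14 (each term is the sum of the two before it).
Pies goes 64, 71, 78, 85 → 92 → 99 (+7 each step).
Putting the parts together: 33 loaves, 9 buns, 92 pies and then 53 loaves, 14 buns, 99 pies.

33 loaves, 9 buns, 92 pies; 53 loaves, 14 buns, 99 pies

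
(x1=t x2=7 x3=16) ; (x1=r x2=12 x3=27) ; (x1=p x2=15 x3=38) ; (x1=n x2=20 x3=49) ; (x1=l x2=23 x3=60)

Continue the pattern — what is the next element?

(x1=j x2=28 x3=71)

X1: letters move back 2 places in the alphabet; t, r, p, n, l → j.
X2: 7, 12, 15, 20, 23 → 28 (alternating steps +5, +3, +5, +3, …).
X3: +11 each step, so 16, 27, 38, 49, 60 → 71.
Combining the parts gives (x1=j x2=28 x3=71).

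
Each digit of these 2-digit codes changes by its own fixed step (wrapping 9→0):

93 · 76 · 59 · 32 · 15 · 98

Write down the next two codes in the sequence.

71 then 54

First digit goes 9, 7, 5, 3, 1, 9 → 7 → 5 (−2 each step, mod 10).
Second digit goes 3, 6, 9, 2, 5, 8 → 1 → 4 (+3 each step, mod 10).
Putting the parts together: 71 and then 54.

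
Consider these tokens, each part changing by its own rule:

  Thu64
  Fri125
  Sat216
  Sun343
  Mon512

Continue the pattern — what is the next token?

Tue729

Day goes Thu, Fri, Sat, Sun, Mon → Tue (runs through the weekdays Mon→Sun).
Second component goes 64, 125, 216, 343, 512 → 729 (perfect cubes: 4³, 5³, 6³, …).
Putting it together: Tue729.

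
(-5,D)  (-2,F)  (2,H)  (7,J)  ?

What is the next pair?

First part: differences are 3, 4, 5, … (increasing by 1 each time), so -5, -2, 2, 7 → 13.
Letter: letters move forward 2 places in the alphabet, so D, F, H, J → L.
So the next pair is (13,L).

(13,L)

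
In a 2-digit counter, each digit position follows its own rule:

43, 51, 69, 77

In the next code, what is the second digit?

5

First digit: 4, 5, 6, 7 → 8 (+1 each step, mod 10).
Second digit: −2 each step, mod 10; 3, 1, 9, 7 → 5.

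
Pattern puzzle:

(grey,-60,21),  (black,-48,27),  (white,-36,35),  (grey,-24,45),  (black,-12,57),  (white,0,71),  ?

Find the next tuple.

(grey,12,87)

Shade goes grey, black, white, grey, black, white → grey (repeats grey → black → white).
Second slot: +12 each step; -60, -48, -36, -24, -12, 0 → 12.
Third slot: 21, 27, 35, 45, 57, 71 → 87 (differences are 6, 8, 10, … (increasing by 2 each time)).
So the next tuple is (grey,12,87).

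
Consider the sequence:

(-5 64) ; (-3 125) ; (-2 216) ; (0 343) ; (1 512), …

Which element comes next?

For the first component, alternating steps +2, +1, +2, +1, …: -5, -3, -2, 0, 1 → 3.
Second component: perfect cubes: 4³, 5³, 6³, …; 64, 125, 216, 343, 512 → 729.
Combining the parts gives (3 729).

(3 729)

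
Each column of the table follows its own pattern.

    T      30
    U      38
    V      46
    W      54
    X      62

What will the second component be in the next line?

70

Second component — +8 each step: 30, 38, 46, 54, 62 → 70.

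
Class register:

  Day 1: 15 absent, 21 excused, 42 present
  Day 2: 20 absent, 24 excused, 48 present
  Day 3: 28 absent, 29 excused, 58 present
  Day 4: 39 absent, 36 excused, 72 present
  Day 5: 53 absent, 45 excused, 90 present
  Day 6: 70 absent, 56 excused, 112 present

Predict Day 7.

90 absent, 69 excused, 138 present

For the absent, differences are 5, 8, 11, … (increasing by 3 each time): 15, 20, 28, 39, 53, 70 → 90.
Excused goes 21, 24, 29, 36, 45, 56 → 69 (differences are 3, 5, 7, … (increasing by 2 each time)).
Present — always 2 × the excused: 42, 48, 58, 72, 90, 112 → 138.
So the next record is 90 absent, 69 excused, 138 present.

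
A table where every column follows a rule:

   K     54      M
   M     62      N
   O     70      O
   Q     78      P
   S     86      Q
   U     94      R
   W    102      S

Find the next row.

Y  110  T

First letter: letters move forward 2 places in the alphabet, so K, M, O, Q, S, U, W → Y.
Second component: +8 each step, so 54, 62, 70, 78, 86, 94, 102 → 110.
For the second letter, letters move forward 1 place in the alphabet: M, N, O, P, Q, R, S → T.
So the next row is Y  110  T.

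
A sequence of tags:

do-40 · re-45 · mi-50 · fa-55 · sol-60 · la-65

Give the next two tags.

Note — runs through the solfège scale do→ti: do, re, mi, fa, sol, la → ti → do.
Second component: 40, 45, 50, 55, 60, 65 → 70 → 75 (+5 each step).
Putting the parts together: ti-70 and then do-75.

ti-70 then do-75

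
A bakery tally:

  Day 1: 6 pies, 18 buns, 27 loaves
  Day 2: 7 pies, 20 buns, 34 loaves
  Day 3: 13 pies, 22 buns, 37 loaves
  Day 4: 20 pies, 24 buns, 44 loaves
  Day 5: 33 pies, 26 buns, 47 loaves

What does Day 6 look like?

53 pies, 28 buns, 54 loaves

For the pies, each term is the sum of the two before it: 6, 7, 13, 20, 33 → 53.
Buns: +2 each step; 18, 20, 22, 24, 26 → 28.
Loaves: 27, 34, 37, 44, 47 → 54 (alternating steps +7, +3, +7, +3, …).
Combining the parts gives 53 pies, 28 buns, 54 loaves.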